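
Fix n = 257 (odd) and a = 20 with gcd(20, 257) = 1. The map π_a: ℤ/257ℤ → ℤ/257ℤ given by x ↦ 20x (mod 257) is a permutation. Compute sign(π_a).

-1

Trace 164: π^k(164) = [164, 196, 65, 15, 43, 89, 238] for k=0..6.
π_20 has 2 disjoint cycles with lengths [256, 1] on {0,…,256}.
2 cycles on 257: each ℓ→(−1)^(ℓ−1), product (−1)^255 = -1.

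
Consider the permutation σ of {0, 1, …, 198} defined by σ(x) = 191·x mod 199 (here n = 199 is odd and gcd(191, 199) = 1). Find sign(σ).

-1

Trace 123: π^k(123) = [123, 11, 111, 107, 139, 82, 140] for k=0..6.
Cycle lengths of π_191 on ℤ/199ℤ: [66, 66, 66, 1]; 4 cycles in total.
4 cycles on 199: each ℓ→(−1)^(ℓ−1), product (−1)^195 = -1.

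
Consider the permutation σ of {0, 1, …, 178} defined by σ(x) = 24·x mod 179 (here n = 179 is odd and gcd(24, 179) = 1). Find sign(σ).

Start at x=126: 126 → 160 → 81 → 154 → 116 → 99 → 49 → … (one orbit).
π_24 has 2 disjoint cycles with lengths [178, 1] on {0,…,178}.
n − c = 179 − 2 = 177; sign = (−1)^177 = -1.
Via Zolotarev, sign(π_{24}) = (24|179) = -1.

-1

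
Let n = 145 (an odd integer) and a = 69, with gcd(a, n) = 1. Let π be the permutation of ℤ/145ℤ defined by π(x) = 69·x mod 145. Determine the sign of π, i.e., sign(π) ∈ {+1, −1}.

Start at x=124: 124 → 1 → 69 → 121 → 84 → 141 → 14 → … (one orbit).
π_69 has 8 disjoint cycles with lengths [28, 28, 28, 28, 28, 2, 2, 1] on {0,…,144}.
Σ(ℓ_i−1) = 145−8 = 137; sign = (−1)^137 = -1.

-1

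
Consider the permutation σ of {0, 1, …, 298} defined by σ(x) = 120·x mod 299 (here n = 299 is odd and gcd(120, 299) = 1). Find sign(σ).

-1

Orbit of 79 under x↦120x: [79, 211, 204, 261, 224, 269, 287]… (length divides ord_299(120)).
Cycle lengths of π_120 on ℤ/299ℤ: [66, 66, 66, 66, 22, 3, 3, 3, 3, 1]; 10 cycles in total.
With 10 cycles on 299 points, sign = (−1)^{299−10} = -1.
The Jacobi symbol (120|299) = -1 (Zolotarev) agrees.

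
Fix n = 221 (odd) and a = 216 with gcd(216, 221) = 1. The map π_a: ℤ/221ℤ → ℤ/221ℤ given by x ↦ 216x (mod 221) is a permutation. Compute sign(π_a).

Orbit of 77 under x↦216x: [77, 57, 157, 99, 168, 44, 1]… (length divides ord_221(216)).
Decompose π into cycles: lengths [16, 16, 16, 16, 16, 16, 16, 16, 16, 16, 16, 16, 16, 4, 4, 4, 1] (17 cycles, including the fixed point 0).
Σ(ℓ_i−1) = 221−17 = 204; sign = (−1)^204 = +1.

+1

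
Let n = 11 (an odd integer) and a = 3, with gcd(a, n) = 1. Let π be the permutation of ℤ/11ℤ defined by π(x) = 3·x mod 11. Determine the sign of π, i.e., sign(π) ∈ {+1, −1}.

+1

Trace 3: π^k(3) = [3, 9, 5, 4, 1] for k=0..4.
The orbit structure of x ↦ 3x mod 11: 3 orbits of sizes [5, 5, 1].
n − c = 11 − 3 = 8; sign = (−1)^8 = +1.
The Jacobi symbol (3|11) = +1 (Zolotarev) agrees.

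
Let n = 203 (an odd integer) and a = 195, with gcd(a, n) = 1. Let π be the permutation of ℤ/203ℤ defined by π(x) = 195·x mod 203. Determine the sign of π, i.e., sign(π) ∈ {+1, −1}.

Trace 55: π^k(55) = [55, 169, 69, 57, 153, 197, 48] for k=0..6.
The orbit structure of x ↦ 195x mod 203: 11 orbits of sizes [28, 28, 28, 28, 28, 28, 28, 2, 2, 2, 1].
n − c = 203 − 11 = 192; sign = (−1)^192 = +1.
The Jacobi symbol (195|203) = +1 (Zolotarev) agrees.

+1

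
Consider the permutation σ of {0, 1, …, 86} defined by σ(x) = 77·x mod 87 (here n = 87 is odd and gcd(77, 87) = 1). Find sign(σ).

+1

Start at x=4: 4 → 47 → 52 → 2 → 67 → 26 → 1 → … (one orbit).
The orbit structure of x ↦ 77x mod 87: 5 orbits of sizes [28, 28, 28, 2, 1].
87 − 5 = 82 transpositions; sign(π) = (−1)^82 = +1.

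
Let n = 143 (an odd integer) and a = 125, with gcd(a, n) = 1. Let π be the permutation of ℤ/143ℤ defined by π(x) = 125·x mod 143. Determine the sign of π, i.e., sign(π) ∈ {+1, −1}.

Start at x=34: 34 → 103 → 5 → 53 → 47 → 12 → 70 → … (one orbit).
Cycle lengths of π_125 on ℤ/143ℤ: [20, 20, 20, 20, 20, 20, 5, 5, 4, 4, 4, 1]; 12 cycles in total.
sign(π) = (−1)^{n − #cycles} = (−1)^{143−12} = (−1)^131 = -1.
(125|143)_J = -1 (Zolotarev's lemma cross-check).

-1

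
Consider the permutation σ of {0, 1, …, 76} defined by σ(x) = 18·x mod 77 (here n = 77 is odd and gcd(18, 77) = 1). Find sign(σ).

Orbit of 65 under x↦18x: [65, 15, 39, 9, 8, 67, 51]… (length divides ord_77(18)).
π_18 has 6 disjoint cycles with lengths [30, 30, 10, 3, 3, 1] on {0,…,76}.
n − c = 77 − 6 = 71; sign = (−1)^71 = -1.

-1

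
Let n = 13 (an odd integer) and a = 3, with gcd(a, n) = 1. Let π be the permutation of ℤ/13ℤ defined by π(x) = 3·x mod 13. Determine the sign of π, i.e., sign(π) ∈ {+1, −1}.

Trace 1: π^k(1) = [1, 3, 9] for k=0..2.
5 cycles of lengths [3, 3, 3, 3, 1].
5 cycles on 13: each ℓ→(−1)^(ℓ−1), product (−1)^8 = +1.

+1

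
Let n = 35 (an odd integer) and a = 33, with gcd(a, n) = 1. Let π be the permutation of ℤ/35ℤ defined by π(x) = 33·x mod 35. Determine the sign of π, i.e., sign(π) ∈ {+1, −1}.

+1

Trace 27: π^k(27) = [27, 16, 3, 29, 12, 11, 13] for k=0..6.
Cycle type of π: 12×2 + 6 + 4 + 1; total 5 cycles.
n − c = 35 − 5 = 30; sign = (−1)^30 = +1.
(33|35)_J = +1 (Zolotarev's lemma cross-check).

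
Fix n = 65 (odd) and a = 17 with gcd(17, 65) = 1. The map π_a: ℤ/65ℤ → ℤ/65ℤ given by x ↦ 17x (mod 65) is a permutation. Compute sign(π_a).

-1

Orbit of 17 under x↦17x: [17, 29, 38, 61, 62, 14, 43]… (length divides ord_65(17)).
The orbit structure of x ↦ 17x mod 65: 8 orbits of sizes [12, 12, 12, 12, 6, 6, 4, 1].
65 − 8 = 57 transpositions; sign(π) = (−1)^57 = -1.
Check: (17/65) = -1 by Zolotarev.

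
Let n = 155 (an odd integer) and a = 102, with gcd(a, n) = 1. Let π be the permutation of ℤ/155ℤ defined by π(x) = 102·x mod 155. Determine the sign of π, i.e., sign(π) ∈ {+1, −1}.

-1

Orbit of 113 under x↦102x: [113, 56, 132, 134, 28, 66, 67]… (length divides ord_155(102)).
The orbit structure of x ↦ 102x mod 155: 6 orbits of sizes [60, 60, 15, 15, 4, 1].
Σ(ℓ_i−1) = 155−6 = 149; sign = (−1)^149 = -1.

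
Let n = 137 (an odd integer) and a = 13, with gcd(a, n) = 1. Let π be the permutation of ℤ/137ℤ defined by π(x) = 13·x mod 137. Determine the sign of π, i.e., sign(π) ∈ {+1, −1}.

-1

Start at x=52: 52 → 128 → 20 → 123 → 92 → 100 → 67 → … (one orbit).
Cycle lengths of π_13 on ℤ/137ℤ: [136, 1]; 2 cycles in total.
137 − 2 = 135 transpositions; sign(π) = (−1)^135 = -1.
Check: (13/137) = -1 by Zolotarev.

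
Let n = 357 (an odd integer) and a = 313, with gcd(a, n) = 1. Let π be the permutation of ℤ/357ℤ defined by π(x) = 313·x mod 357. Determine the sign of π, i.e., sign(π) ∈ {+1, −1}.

Start at x=172: 172 → 286 → 268 → 346 → 127 → 124 → 256 → … (one orbit).
Decompose π into cycles: lengths [48, 48, 48, 48, 48, 48, 16, 16, 16, 6, 6, 6, 1, 1, 1] (15 cycles, including the fixed point 0).
With 15 cycles on 357 points, sign = (−1)^{357−15} = +1.

+1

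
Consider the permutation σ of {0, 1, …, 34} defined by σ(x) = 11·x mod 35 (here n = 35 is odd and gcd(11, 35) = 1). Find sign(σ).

Orbit of 1 under x↦11x: [1, 11, 16]… (length divides ord_35(11)).
The orbit structure of x ↦ 11x mod 35: 15 orbits of sizes [3, 3, 3, 3, 3, 3, 3, 3, 3, 3, 1, 1, 1, 1, 1].
15 cycles on 35: each ℓ→(−1)^(ℓ−1), product (−1)^20 = +1.
Zolotarev: (11|35) = +1, matching the cycle-count sign.

+1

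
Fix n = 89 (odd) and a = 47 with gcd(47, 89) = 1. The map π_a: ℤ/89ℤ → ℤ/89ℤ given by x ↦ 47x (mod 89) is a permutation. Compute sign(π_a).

Orbit of 67 under x↦47x: [67, 34, 85, 79, 64, 71, 44]… (length divides ord_89(47)).
3 cycles of lengths [44, 44, 1].
89 − 3 = 86 transpositions; sign(π) = (−1)^86 = +1.
The Jacobi symbol (47|89) = +1 (Zolotarev) agrees.

+1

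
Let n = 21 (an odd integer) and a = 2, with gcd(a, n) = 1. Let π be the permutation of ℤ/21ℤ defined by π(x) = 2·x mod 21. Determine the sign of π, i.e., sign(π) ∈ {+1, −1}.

Trace 4: π^k(4) = [4, 8, 16, 11, 1, 2] for k=0..5.
The orbit structure of x ↦ 2x mod 21: 6 orbits of sizes [6, 6, 3, 3, 2, 1].
6 cycles on 21: each ℓ→(−1)^(ℓ−1), product (−1)^15 = -1.
Check: (2/21) = -1 by Zolotarev.

-1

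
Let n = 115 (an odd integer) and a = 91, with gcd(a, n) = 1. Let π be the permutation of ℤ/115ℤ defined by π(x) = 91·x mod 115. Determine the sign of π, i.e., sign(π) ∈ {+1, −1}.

Trace 91: π^k(91) = [91, 1] for k=0..1.
π_91 has 60 disjoint cycles with lengths [2, 2, 2, 2, 2, 2, 2, 2, 2, 2, 2, 2, 2, 2, 2, 2, 2, 2, 2, 2, 2, 2, 2, 2, 2, 2, 2, 2, 2, 2, 2, 2, 2, 2, 2, 2, 2, 2, 2, 2, 2, 2, 2, 2, 2, 2, 2, 2, 2, 2, 2, 2, 2, 2, 2, 1, 1, 1, 1, 1] on {0,…,114}.
sign(π) = (−1)^{n − #cycles} = (−1)^{115−60} = (−1)^55 = -1.

-1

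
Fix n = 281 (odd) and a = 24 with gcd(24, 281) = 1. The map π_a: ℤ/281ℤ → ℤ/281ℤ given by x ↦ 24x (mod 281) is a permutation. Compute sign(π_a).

Trace 32: π^k(32) = [32, 206, 167, 74, 90, 193, 136] for k=0..6.
Cycle type of π: 280 + 1; total 2 cycles.
With 2 cycles on 281 points, sign = (−1)^{281−2} = -1.
The Jacobi symbol (24|281) = -1 (Zolotarev) agrees.

-1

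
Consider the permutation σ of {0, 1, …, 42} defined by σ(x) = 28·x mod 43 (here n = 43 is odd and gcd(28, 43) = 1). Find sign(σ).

-1

Trace 35: π^k(35) = [35, 34, 6, 39, 17, 3, 41] for k=0..6.
π_28 has 2 disjoint cycles with lengths [42, 1] on {0,…,42}.
Σ(ℓ_i−1) = 43−2 = 41; sign = (−1)^41 = -1.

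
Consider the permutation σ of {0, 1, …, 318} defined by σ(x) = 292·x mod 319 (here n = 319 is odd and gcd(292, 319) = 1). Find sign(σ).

Trace 267: π^k(267) = [267, 128, 53, 164, 38, 250, 268] for k=0..6.
5 cycles of lengths [140, 140, 28, 10, 1].
Σ(ℓ_i−1) = 319−5 = 314; sign = (−1)^314 = +1.

+1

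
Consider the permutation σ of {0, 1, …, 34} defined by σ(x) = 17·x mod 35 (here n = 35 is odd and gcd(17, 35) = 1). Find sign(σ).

Start at x=17: 17 → 9 → 13 → 11 → 12 → 29 → 3 → … (one orbit).
Cycle lengths of π_17 on ℤ/35ℤ: [12, 12, 6, 4, 1]; 5 cycles in total.
sign(π) = (−1)^{n − #cycles} = (−1)^{35−5} = (−1)^30 = +1.
Check: (17/35) = +1 by Zolotarev.

+1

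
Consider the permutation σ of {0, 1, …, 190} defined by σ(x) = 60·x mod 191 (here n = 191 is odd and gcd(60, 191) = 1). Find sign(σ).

+1

Trace 156: π^k(156) = [156, 1, 60, 162, 170, 77, 36] for k=0..6.
π_60 has 3 disjoint cycles with lengths [95, 95, 1] on {0,…,190}.
n − c = 191 − 3 = 188; sign = (−1)^188 = +1.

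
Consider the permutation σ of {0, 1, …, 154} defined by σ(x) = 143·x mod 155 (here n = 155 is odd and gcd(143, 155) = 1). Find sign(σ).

-1

Start at x=64: 64 → 7 → 71 → 78 → 149 → 72 → 66 → … (one orbit).
π_143 has 6 disjoint cycles with lengths [60, 60, 15, 15, 4, 1] on {0,…,154}.
sign(π) = (−1)^{n − #cycles} = (−1)^{155−6} = (−1)^149 = -1.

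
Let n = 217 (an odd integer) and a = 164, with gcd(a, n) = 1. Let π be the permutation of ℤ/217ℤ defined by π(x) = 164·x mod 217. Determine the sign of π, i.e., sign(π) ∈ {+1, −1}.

Start at x=8: 8 → 10 → 121 → 97 → 67 → 138 → 64 → … (one orbit).
The orbit structure of x ↦ 164x mod 217: 10 orbits of sizes [30, 30, 30, 30, 30, 30, 15, 15, 6, 1].
sign(π) = (−1)^{n − #cycles} = (−1)^{217−10} = (−1)^207 = -1.

-1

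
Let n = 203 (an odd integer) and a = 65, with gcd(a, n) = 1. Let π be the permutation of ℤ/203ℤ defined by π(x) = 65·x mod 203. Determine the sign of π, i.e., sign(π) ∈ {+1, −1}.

+1

Trace 190: π^k(190) = [190, 170, 88, 36, 107, 53, 197] for k=0..6.
15 cycles of lengths [21, 21, 21, 21, 21, 21, 21, 21, 7, 7, 7, 7, 3, 3, 1].
Σ(ℓ_i−1) = 203−15 = 188; sign = (−1)^188 = +1.
(65|203)_J = +1 (Zolotarev's lemma cross-check).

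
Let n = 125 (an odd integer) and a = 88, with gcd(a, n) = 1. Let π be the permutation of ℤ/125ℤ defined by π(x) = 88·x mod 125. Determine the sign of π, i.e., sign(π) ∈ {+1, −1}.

-1

Orbit of 13 under x↦88x: [13, 19, 47, 11, 93, 59, 67]… (length divides ord_125(88)).
Cycle type of π: 100 + 20 + 4 + 1; total 4 cycles.
sign(π) = (−1)^{n − #cycles} = (−1)^{125−4} = (−1)^121 = -1.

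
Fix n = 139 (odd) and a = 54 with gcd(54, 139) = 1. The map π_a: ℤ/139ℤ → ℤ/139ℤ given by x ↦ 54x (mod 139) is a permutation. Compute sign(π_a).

+1

Orbit of 89 under x↦54x: [89, 80, 11, 38, 106, 25, 99]… (length divides ord_139(54)).
Decompose π into cycles: lengths [69, 69, 1] (3 cycles, including the fixed point 0).
With 3 cycles on 139 points, sign = (−1)^{139−3} = +1.
Zolotarev: (54|139) = +1, matching the cycle-count sign.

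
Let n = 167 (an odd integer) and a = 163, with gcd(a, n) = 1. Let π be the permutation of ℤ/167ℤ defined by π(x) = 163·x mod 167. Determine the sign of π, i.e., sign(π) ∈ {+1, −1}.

-1

Start at x=113: 113 → 49 → 138 → 116 → 37 → 19 → 91 → … (one orbit).
Decompose π into cycles: lengths [166, 1] (2 cycles, including the fixed point 0).
2 cycles on 167: each ℓ→(−1)^(ℓ−1), product (−1)^165 = -1.
The Jacobi symbol (163|167) = -1 (Zolotarev) agrees.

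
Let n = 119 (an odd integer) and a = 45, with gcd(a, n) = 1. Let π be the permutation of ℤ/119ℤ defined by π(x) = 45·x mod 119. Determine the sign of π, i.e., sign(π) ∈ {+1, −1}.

+1

Trace 16: π^k(16) = [16, 6, 32, 12, 64, 24, 9] for k=0..6.
Decompose π into cycles: lengths [48, 48, 16, 6, 1] (5 cycles, including the fixed point 0).
n − c = 119 − 5 = 114; sign = (−1)^114 = +1.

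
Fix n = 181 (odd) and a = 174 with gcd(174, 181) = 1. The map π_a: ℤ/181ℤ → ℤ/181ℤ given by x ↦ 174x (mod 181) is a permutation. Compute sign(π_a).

Start at x=19: 19 → 48 → 26 → 180 → 7 → 132 → 162 → … (one orbit).
Cycle lengths of π_174 on ℤ/181ℤ: [12, 12, 12, 12, 12, 12, 12, 12, 12, 12, 12, 12, 12, 12, 12, 1]; 16 cycles in total.
sign(π) = (−1)^{n − #cycles} = (−1)^{181−16} = (−1)^165 = -1.
The Jacobi symbol (174|181) = -1 (Zolotarev) agrees.

-1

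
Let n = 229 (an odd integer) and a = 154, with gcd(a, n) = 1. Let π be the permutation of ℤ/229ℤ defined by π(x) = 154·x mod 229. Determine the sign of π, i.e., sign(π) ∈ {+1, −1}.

Start at x=36: 36 → 48 → 64 → 9 → 12 → 16 → 174 → … (one orbit).
The orbit structure of x ↦ 154x mod 229: 3 orbits of sizes [114, 114, 1].
n − c = 229 − 3 = 226; sign = (−1)^226 = +1.
(154|229)_J = +1 (Zolotarev's lemma cross-check).

+1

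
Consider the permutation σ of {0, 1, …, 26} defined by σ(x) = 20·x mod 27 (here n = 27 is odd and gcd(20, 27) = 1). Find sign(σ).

-1

Orbit of 17 under x↦20x: [17, 16, 23, 1, 20, 22, 8]… (length divides ord_27(20)).
Cycle lengths of π_20 on ℤ/27ℤ: [18, 6, 2, 1]; 4 cycles in total.
Σ(ℓ_i−1) = 27−4 = 23; sign = (−1)^23 = -1.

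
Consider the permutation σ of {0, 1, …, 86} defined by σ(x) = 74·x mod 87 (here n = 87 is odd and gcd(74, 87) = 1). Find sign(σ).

Start at x=83: 83 → 52 → 20 → 1 → 74 → 82 → 65 → … (one orbit).
10 cycles of lengths [14, 14, 14, 14, 7, 7, 7, 7, 2, 1].
n − c = 87 − 10 = 77; sign = (−1)^77 = -1.

-1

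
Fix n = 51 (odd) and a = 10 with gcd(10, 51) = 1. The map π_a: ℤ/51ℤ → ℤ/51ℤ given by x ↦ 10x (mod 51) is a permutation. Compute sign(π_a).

Trace 49: π^k(49) = [49, 31, 4, 40, 43, 22, 16] for k=0..6.
Cycle lengths of π_10 on ℤ/51ℤ: [16, 16, 16, 1, 1, 1]; 6 cycles in total.
n − c = 51 − 6 = 45; sign = (−1)^45 = -1.
(10|51)_J = -1 (Zolotarev's lemma cross-check).

-1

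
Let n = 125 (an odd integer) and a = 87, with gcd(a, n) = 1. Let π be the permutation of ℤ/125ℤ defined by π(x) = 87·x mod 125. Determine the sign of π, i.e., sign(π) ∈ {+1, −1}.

Start at x=104: 104 → 48 → 51 → 62 → 19 → 28 → 61 → … (one orbit).
The orbit structure of x ↦ 87x mod 125: 4 orbits of sizes [100, 20, 4, 1].
sign(π) = (−1)^{n − #cycles} = (−1)^{125−4} = (−1)^121 = -1.
(87|125)_J = -1 (Zolotarev's lemma cross-check).

-1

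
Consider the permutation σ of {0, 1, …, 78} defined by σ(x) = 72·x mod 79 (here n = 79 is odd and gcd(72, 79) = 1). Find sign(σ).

Trace 46: π^k(46) = [46, 73, 42, 22, 4, 51, 38] for k=0..6.
3 cycles of lengths [39, 39, 1].
3 cycles on 79: each ℓ→(−1)^(ℓ−1), product (−1)^76 = +1.

+1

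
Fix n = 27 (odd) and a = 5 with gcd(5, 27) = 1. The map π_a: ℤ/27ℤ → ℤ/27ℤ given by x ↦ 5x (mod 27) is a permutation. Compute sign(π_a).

-1

Orbit of 14 under x↦5x: [14, 16, 26, 22, 2, 10, 23]… (length divides ord_27(5)).
Decompose π into cycles: lengths [18, 6, 2, 1] (4 cycles, including the fixed point 0).
sign(π) = (−1)^{n − #cycles} = (−1)^{27−4} = (−1)^23 = -1.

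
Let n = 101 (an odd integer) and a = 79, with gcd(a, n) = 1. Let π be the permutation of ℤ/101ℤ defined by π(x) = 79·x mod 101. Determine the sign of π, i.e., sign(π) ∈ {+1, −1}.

+1

Trace 95: π^k(95) = [95, 31, 25, 56, 81, 36, 16] for k=0..6.
Decompose π into cycles: lengths [25, 25, 25, 25, 1] (5 cycles, including the fixed point 0).
101 − 5 = 96 transpositions; sign(π) = (−1)^96 = +1.
Via Zolotarev, sign(π_{79}) = (79|101) = +1.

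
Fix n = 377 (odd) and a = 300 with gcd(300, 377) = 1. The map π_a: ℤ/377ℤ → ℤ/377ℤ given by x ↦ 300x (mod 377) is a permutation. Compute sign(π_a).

Start at x=53: 53 → 66 → 196 → 365 → 170 → 105 → 209 → … (one orbit).
The orbit structure of x ↦ 300x mod 377: 26 orbits of sizes [28, 28, 28, 28, 28, 28, 28, 28, 28, 28, 28, 28, 28, 1, 1, 1, 1, 1, 1, 1, 1, 1, 1, 1, 1, 1].
sign(π) = (−1)^{n − #cycles} = (−1)^{377−26} = (−1)^351 = -1.
(300|377)_J = -1 (Zolotarev's lemma cross-check).

-1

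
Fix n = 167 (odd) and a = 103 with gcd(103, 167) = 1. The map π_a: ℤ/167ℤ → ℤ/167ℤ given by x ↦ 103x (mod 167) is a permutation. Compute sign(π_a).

Trace 49: π^k(49) = [49, 37, 137, 83, 32, 123, 144] for k=0..6.
The orbit structure of x ↦ 103x mod 167: 2 orbits of sizes [166, 1].
Σ(ℓ_i−1) = 167−2 = 165; sign = (−1)^165 = -1.
Via Zolotarev, sign(π_{103}) = (103|167) = -1.

-1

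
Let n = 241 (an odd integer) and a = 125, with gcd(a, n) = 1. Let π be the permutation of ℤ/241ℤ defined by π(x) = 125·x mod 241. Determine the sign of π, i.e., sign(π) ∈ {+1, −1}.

+1

Start at x=216: 216 → 8 → 36 → 162 → 6 → 27 → 1 → … (one orbit).
Decompose π into cycles: lengths [40, 40, 40, 40, 40, 40, 1] (7 cycles, including the fixed point 0).
Σ(ℓ_i−1) = 241−7 = 234; sign = (−1)^234 = +1.
Check: (125/241) = +1 by Zolotarev.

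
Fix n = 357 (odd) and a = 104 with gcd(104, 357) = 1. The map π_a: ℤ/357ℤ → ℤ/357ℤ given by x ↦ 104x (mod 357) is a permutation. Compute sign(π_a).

Trace 83: π^k(83) = [83, 64, 230, 1, 104, 106, 314] for k=0..6.
53 cycles of lengths [8, 8, 8, 8, 8, 8, 8, 8, 8, 8, 8, 8, 8, 8, 8, 8, 8, 8, 8, 8, 8, 8, 8, 8, 8, 8, 8, 8, 8, 8, 8, 8, 8, 8, 8, 8, 8, 8, 8, 8, 8, 8, 2, 2, 2, 2, 2, 2, 2, 2, 2, 2, 1].
With 53 cycles on 357 points, sign = (−1)^{357−53} = +1.
Check: (104/357) = +1 by Zolotarev.

+1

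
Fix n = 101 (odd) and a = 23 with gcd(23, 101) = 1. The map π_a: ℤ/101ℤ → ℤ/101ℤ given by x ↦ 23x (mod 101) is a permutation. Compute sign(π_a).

+1

Start at x=23: 23 → 24 → 47 → 71 → 17 → 88 → 4 → … (one orbit).
3 cycles of lengths [50, 50, 1].
3 cycles on 101: each ℓ→(−1)^(ℓ−1), product (−1)^98 = +1.
Via Zolotarev, sign(π_{23}) = (23|101) = +1.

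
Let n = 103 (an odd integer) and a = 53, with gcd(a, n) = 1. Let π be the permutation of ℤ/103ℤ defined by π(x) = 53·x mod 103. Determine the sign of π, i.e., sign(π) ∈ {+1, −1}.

-1

Trace 56: π^k(56) = [56, 84, 23, 86, 26, 39, 7] for k=0..6.
Cycle type of π: 102 + 1; total 2 cycles.
n − c = 103 − 2 = 101; sign = (−1)^101 = -1.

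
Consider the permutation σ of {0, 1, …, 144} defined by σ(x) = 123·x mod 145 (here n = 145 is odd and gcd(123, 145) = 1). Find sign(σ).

-1

Trace 103: π^k(103) = [103, 54, 117, 36, 78, 24, 52] for k=0..6.
10 cycles of lengths [28, 28, 28, 28, 7, 7, 7, 7, 4, 1].
10 cycles on 145: each ℓ→(−1)^(ℓ−1), product (−1)^135 = -1.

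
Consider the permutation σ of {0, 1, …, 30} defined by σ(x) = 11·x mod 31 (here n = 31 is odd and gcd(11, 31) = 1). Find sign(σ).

-1

Start at x=15: 15 → 10 → 17 → 1 → 11 → 28 → 29 → … (one orbit).
π_11 has 2 disjoint cycles with lengths [30, 1] on {0,…,30}.
31 − 2 = 29 transpositions; sign(π) = (−1)^29 = -1.
Via Zolotarev, sign(π_{11}) = (11|31) = -1.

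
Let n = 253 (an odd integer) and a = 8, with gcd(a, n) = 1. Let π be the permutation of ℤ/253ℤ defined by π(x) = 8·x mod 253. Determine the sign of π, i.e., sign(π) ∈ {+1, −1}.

Orbit of 93 under x↦8x: [93, 238, 133, 52, 163, 39, 59]… (length divides ord_253(8)).
Cycle type of π: 110×2 + 11×2 + 10 + 1; total 6 cycles.
With 6 cycles on 253 points, sign = (−1)^{253−6} = -1.
Zolotarev: (8|253) = -1, matching the cycle-count sign.

-1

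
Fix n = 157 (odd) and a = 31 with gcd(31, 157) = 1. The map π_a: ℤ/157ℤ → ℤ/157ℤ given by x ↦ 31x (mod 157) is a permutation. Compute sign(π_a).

+1

Orbit of 115 under x↦31x: [115, 111, 144, 68, 67, 36, 17]… (length divides ord_157(31)).
Cycle type of π: 78×2 + 1; total 3 cycles.
With 3 cycles on 157 points, sign = (−1)^{157−3} = +1.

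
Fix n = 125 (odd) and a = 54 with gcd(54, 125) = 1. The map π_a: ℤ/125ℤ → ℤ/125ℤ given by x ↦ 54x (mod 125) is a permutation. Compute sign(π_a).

Start at x=36: 36 → 69 → 101 → 79 → 16 → 114 → 31 → … (one orbit).
Decompose π into cycles: lengths [50, 50, 10, 10, 2, 2, 1] (7 cycles, including the fixed point 0).
Σ(ℓ_i−1) = 125−7 = 118; sign = (−1)^118 = +1.
Check: (54/125) = +1 by Zolotarev.

+1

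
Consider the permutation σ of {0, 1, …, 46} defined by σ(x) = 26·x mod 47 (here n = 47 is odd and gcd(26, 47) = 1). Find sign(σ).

-1

Trace 7: π^k(7) = [7, 41, 32, 33, 12, 30, 28] for k=0..6.
Decompose π into cycles: lengths [46, 1] (2 cycles, including the fixed point 0).
47 − 2 = 45 transpositions; sign(π) = (−1)^45 = -1.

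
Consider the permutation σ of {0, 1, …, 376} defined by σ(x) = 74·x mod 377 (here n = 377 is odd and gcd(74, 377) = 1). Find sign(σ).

+1

Trace 204: π^k(204) = [204, 16, 53, 152, 315, 313, 165] for k=0..6.
25 cycles of lengths [21, 21, 21, 21, 21, 21, 21, 21, 21, 21, 21, 21, 21, 21, 21, 21, 7, 7, 7, 7, 3, 3, 3, 3, 1].
With 25 cycles on 377 points, sign = (−1)^{377−25} = +1.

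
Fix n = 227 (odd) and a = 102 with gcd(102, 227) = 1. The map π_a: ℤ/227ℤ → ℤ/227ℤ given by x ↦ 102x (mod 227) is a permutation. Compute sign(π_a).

Trace 173: π^k(173) = [173, 167, 9, 10, 112, 74, 57] for k=0..6.
3 cycles of lengths [113, 113, 1].
sign(π) = (−1)^{n − #cycles} = (−1)^{227−3} = (−1)^224 = +1.
The Jacobi symbol (102|227) = +1 (Zolotarev) agrees.

+1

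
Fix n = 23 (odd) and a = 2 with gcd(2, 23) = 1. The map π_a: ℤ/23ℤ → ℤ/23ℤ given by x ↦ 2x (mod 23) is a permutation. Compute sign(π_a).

Orbit of 2 under x↦2x: [2, 4, 8, 16, 9, 18, 13]… (length divides ord_23(2)).
3 cycles of lengths [11, 11, 1].
3 cycles on 23: each ℓ→(−1)^(ℓ−1), product (−1)^20 = +1.
Via Zolotarev, sign(π_{2}) = (2|23) = +1.

+1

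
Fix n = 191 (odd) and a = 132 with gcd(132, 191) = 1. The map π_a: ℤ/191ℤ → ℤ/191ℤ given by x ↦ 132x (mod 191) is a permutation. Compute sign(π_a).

-1

Orbit of 1 under x↦132x: [1, 132, 43, 137, 130, 161, 51]… (length divides ord_191(132)).
π_132 has 2 disjoint cycles with lengths [190, 1] on {0,…,190}.
With 2 cycles on 191 points, sign = (−1)^{191−2} = -1.
Check: (132/191) = -1 by Zolotarev.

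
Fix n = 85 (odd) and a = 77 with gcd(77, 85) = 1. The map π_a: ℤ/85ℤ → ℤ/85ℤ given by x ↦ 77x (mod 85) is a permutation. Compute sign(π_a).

Orbit of 42 under x↦77x: [42, 4, 53, 1, 77, 64, 83]… (length divides ord_85(77)).
12 cycles of lengths [8, 8, 8, 8, 8, 8, 8, 8, 8, 8, 4, 1].
12 cycles on 85: each ℓ→(−1)^(ℓ−1), product (−1)^73 = -1.
(77|85)_J = -1 (Zolotarev's lemma cross-check).

-1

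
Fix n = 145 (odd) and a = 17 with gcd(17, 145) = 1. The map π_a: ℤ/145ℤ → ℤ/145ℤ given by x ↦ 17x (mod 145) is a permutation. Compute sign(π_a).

+1

Trace 128: π^k(128) = [128, 1, 17, 144] for k=0..3.
The orbit structure of x ↦ 17x mod 145: 37 orbits of sizes [4, 4, 4, 4, 4, 4, 4, 4, 4, 4, 4, 4, 4, 4, 4, 4, 4, 4, 4, 4, 4, 4, 4, 4, 4, 4, 4, 4, 4, 4, 4, 4, 4, 4, 4, 4, 1].
sign(π) = (−1)^{n − #cycles} = (−1)^{145−37} = (−1)^108 = +1.
Check: (17/145) = +1 by Zolotarev.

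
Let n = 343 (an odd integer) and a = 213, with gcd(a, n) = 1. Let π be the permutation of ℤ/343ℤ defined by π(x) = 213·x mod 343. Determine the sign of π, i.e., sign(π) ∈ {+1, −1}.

-1

Start at x=173: 173 → 148 → 311 → 44 → 111 → 319 → 33 → … (one orbit).
Cycle lengths of π_213 on ℤ/343ℤ: [294, 42, 6, 1]; 4 cycles in total.
sign(π) = (−1)^{n − #cycles} = (−1)^{343−4} = (−1)^339 = -1.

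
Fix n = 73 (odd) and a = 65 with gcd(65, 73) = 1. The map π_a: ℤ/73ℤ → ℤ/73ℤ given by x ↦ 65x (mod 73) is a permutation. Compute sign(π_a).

Orbit of 65 under x↦65x: [65, 64, 72, 8, 9, 1]… (length divides ord_73(65)).
Cycle lengths of π_65 on ℤ/73ℤ: [6, 6, 6, 6, 6, 6, 6, 6, 6, 6, 6, 6, 1]; 13 cycles in total.
Σ(ℓ_i−1) = 73−13 = 60; sign = (−1)^60 = +1.
Via Zolotarev, sign(π_{65}) = (65|73) = +1.

+1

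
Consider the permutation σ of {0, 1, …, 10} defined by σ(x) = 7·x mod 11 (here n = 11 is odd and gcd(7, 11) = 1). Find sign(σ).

-1

Orbit of 6 under x↦7x: [6, 9, 8, 1, 7, 5, 2]… (length divides ord_11(7)).
Cycle lengths of π_7 on ℤ/11ℤ: [10, 1]; 2 cycles in total.
sign(π) = (−1)^{n − #cycles} = (−1)^{11−2} = (−1)^9 = -1.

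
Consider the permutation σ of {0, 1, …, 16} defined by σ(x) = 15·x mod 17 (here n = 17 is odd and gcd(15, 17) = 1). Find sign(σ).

+1

Orbit of 4 under x↦15x: [4, 9, 16, 2, 13, 8, 1]… (length divides ord_17(15)).
Decompose π into cycles: lengths [8, 8, 1] (3 cycles, including the fixed point 0).
Σ(ℓ_i−1) = 17−3 = 14; sign = (−1)^14 = +1.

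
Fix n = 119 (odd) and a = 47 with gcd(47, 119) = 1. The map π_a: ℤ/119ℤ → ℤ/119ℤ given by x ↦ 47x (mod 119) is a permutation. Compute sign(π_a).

-1

Orbit of 1 under x↦47x: [1, 47, 67, 55, 86, 115, 50]… (length divides ord_119(47)).
π_47 has 14 disjoint cycles with lengths [12, 12, 12, 12, 12, 12, 12, 12, 6, 4, 4, 4, 4, 1] on {0,…,118}.
n − c = 119 − 14 = 105; sign = (−1)^105 = -1.
Check: (47/119) = -1 by Zolotarev.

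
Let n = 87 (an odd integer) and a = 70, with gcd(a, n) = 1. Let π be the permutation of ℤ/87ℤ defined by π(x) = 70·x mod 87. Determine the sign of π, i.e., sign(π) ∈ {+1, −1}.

Orbit of 70 under x↦70x: [70, 28, 46, 1]… (length divides ord_87(70)).
24 cycles of lengths [4, 4, 4, 4, 4, 4, 4, 4, 4, 4, 4, 4, 4, 4, 4, 4, 4, 4, 4, 4, 4, 1, 1, 1].
24 cycles on 87: each ℓ→(−1)^(ℓ−1), product (−1)^63 = -1.
(70|87)_J = -1 (Zolotarev's lemma cross-check).

-1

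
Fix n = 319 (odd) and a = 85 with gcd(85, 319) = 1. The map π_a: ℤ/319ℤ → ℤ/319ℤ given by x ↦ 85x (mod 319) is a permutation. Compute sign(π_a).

+1

Trace 76: π^k(76) = [76, 80, 101, 291, 172, 265, 195] for k=0..6.
Cycle type of π: 140×2 + 28 + 10 + 1; total 5 cycles.
n − c = 319 − 5 = 314; sign = (−1)^314 = +1.
Zolotarev: (85|319) = +1, matching the cycle-count sign.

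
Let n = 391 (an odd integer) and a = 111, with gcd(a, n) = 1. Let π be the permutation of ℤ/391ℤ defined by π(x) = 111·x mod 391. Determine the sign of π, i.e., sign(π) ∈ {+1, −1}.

Orbit of 247 under x↦111x: [247, 47, 134, 16, 212, 72, 172]… (length divides ord_391(111)).
Decompose π into cycles: lengths [88, 88, 88, 88, 22, 8, 8, 1] (8 cycles, including the fixed point 0).
sign(π) = (−1)^{n − #cycles} = (−1)^{391−8} = (−1)^383 = -1.
Check: (111/391) = -1 by Zolotarev.

-1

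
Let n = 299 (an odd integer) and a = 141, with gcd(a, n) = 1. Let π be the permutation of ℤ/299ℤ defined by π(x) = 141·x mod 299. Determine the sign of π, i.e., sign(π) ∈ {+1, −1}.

-1

Orbit of 254 under x↦141x: [254, 233, 262, 165, 242, 36, 292]… (length divides ord_299(141)).
6 cycles of lengths [132, 132, 12, 11, 11, 1].
6 cycles on 299: each ℓ→(−1)^(ℓ−1), product (−1)^293 = -1.
The Jacobi symbol (141|299) = -1 (Zolotarev) agrees.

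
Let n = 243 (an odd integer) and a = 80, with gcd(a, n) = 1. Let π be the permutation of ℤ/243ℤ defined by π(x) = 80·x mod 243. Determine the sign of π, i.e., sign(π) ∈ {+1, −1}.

Trace 80: π^k(80) = [80, 82, 242, 163, 161, 1] for k=0..5.
68 cycles of lengths [6, 6, 6, 6, 6, 6, 6, 6, 6, 6, 6, 6, 6, 6, 6, 6, 6, 6, 6, 6, 6, 6, 6, 6, 6, 6, 6, 2, 2, 2, 2, 2, 2, 2, 2, 2, 2, 2, 2, 2, 2, 2, 2, 2, 2, 2, 2, 2, 2, 2, 2, 2, 2, 2, 2, 2, 2, 2, 2, 2, 2, 2, 2, 2, 2, 2, 2, 1].
With 68 cycles on 243 points, sign = (−1)^{243−68} = -1.
The Jacobi symbol (80|243) = -1 (Zolotarev) agrees.

-1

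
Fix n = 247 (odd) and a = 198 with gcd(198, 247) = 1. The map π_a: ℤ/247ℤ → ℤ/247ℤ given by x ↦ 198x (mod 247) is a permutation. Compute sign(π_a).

Trace 178: π^k(178) = [178, 170, 68, 126, 1, 198] for k=0..5.
Cycle lengths of π_198 on ℤ/247ℤ: [6, 6, 6, 6, 6, 6, 6, 6, 6, 6, 6, 6, 6, 6, 6, 6, 6, 6, 6, 6, 6, 6, 6, 6, 6, 6, 6, 6, 6, 6, 6, 6, 6, 6, 6, 6, 6, 6, 6, 3, 3, 3, 3, 1]; 44 cycles in total.
Σ(ℓ_i−1) = 247−44 = 203; sign = (−1)^203 = -1.
The Jacobi symbol (198|247) = -1 (Zolotarev) agrees.

-1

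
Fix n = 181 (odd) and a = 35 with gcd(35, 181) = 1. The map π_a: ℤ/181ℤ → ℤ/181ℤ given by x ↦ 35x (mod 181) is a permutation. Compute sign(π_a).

Start at x=35: 35 → 139 → 159 → 135 → 19 → 122 → 107 → … (one orbit).
π_35 has 10 disjoint cycles with lengths [20, 20, 20, 20, 20, 20, 20, 20, 20, 1] on {0,…,180}.
10 cycles on 181: each ℓ→(−1)^(ℓ−1), product (−1)^171 = -1.

-1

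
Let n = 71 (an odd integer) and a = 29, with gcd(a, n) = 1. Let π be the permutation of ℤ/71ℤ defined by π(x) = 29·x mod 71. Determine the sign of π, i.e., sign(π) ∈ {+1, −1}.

+1

Trace 20: π^k(20) = [20, 12, 64, 10, 6, 32, 5] for k=0..6.
π_29 has 3 disjoint cycles with lengths [35, 35, 1] on {0,…,70}.
sign(π) = (−1)^{n − #cycles} = (−1)^{71−3} = (−1)^68 = +1.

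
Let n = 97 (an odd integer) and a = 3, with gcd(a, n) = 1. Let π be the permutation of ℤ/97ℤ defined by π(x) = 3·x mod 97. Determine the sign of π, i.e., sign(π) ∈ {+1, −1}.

+1

Trace 24: π^k(24) = [24, 72, 22, 66, 4, 12, 36] for k=0..6.
Cycle lengths of π_3 on ℤ/97ℤ: [48, 48, 1]; 3 cycles in total.
n − c = 97 − 3 = 94; sign = (−1)^94 = +1.
Via Zolotarev, sign(π_{3}) = (3|97) = +1.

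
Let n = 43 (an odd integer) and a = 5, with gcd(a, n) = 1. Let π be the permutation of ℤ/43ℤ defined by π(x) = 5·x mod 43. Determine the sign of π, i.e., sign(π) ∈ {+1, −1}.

Start at x=12: 12 → 17 → 42 → 38 → 18 → 4 → 20 → … (one orbit).
π_5 has 2 disjoint cycles with lengths [42, 1] on {0,…,42}.
sign(π) = (−1)^{n − #cycles} = (−1)^{43−2} = (−1)^41 = -1.

-1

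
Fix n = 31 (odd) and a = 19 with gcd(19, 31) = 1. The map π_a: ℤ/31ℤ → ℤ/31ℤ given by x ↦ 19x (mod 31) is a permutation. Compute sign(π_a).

+1

Orbit of 7 under x↦19x: [7, 9, 16, 25, 10, 4, 14]… (length divides ord_31(19)).
Cycle lengths of π_19 on ℤ/31ℤ: [15, 15, 1]; 3 cycles in total.
31 − 3 = 28 transpositions; sign(π) = (−1)^28 = +1.
(19|31)_J = +1 (Zolotarev's lemma cross-check).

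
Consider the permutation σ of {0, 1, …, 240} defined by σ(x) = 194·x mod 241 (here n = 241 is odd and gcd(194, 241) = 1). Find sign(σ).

Orbit of 87 under x↦194x: [87, 8, 106, 79, 143, 27, 177]… (length divides ord_241(194)).
The orbit structure of x ↦ 194x mod 241: 7 orbits of sizes [40, 40, 40, 40, 40, 40, 1].
241 − 7 = 234 transpositions; sign(π) = (−1)^234 = +1.
Check: (194/241) = +1 by Zolotarev.

+1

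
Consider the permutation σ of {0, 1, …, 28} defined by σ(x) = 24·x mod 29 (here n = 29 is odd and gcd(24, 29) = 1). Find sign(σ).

+1

Start at x=20: 20 → 16 → 7 → 23 → 1 → 24 → 25 → 20 (one orbit).
5 cycles of lengths [7, 7, 7, 7, 1].
5 cycles on 29: each ℓ→(−1)^(ℓ−1), product (−1)^24 = +1.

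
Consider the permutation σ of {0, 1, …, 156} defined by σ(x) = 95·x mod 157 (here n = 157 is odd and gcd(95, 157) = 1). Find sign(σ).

-1

Trace 37: π^k(37) = [37, 61, 143, 83, 35, 28, 148] for k=0..6.
Cycle lengths of π_95 on ℤ/157ℤ: [156, 1]; 2 cycles in total.
2 cycles on 157: each ℓ→(−1)^(ℓ−1), product (−1)^155 = -1.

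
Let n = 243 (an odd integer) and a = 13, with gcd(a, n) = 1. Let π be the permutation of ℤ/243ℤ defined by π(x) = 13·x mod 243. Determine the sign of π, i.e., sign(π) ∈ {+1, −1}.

+1

Orbit of 112 under x↦13x: [112, 241, 217, 148, 223, 226, 22]… (length divides ord_243(13)).
Cycle lengths of π_13 on ℤ/243ℤ: [81, 81, 27, 27, 9, 9, 3, 3, 1, 1, 1]; 11 cycles in total.
With 11 cycles on 243 points, sign = (−1)^{243−11} = +1.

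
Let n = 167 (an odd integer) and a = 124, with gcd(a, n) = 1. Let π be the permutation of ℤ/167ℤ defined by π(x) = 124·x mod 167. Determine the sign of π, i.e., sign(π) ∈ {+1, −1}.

Start at x=97: 97 → 4 → 162 → 48 → 107 → 75 → 115 → … (one orbit).
Decompose π into cycles: lengths [83, 83, 1] (3 cycles, including the fixed point 0).
sign(π) = (−1)^{n − #cycles} = (−1)^{167−3} = (−1)^164 = +1.

+1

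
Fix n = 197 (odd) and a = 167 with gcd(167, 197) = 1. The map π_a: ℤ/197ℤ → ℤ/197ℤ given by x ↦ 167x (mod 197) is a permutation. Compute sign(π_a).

-1

Trace 124: π^k(124) = [124, 23, 98, 15, 141, 104, 32] for k=0..6.
Cycle lengths of π_167 on ℤ/197ℤ: [196, 1]; 2 cycles in total.
n − c = 197 − 2 = 195; sign = (−1)^195 = -1.
The Jacobi symbol (167|197) = -1 (Zolotarev) agrees.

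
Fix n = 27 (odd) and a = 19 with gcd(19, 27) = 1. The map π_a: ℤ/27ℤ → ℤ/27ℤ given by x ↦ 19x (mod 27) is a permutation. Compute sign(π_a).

+1

Start at x=1: 1 → 19 → 10 → 1 (one orbit).
Decompose π into cycles: lengths [3, 3, 3, 3, 3, 3, 1, 1, 1, 1, 1, 1, 1, 1, 1] (15 cycles, including the fixed point 0).
sign(π) = (−1)^{n − #cycles} = (−1)^{27−15} = (−1)^12 = +1.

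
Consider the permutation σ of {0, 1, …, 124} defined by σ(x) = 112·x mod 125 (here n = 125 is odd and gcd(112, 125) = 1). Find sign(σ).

-1

Trace 113: π^k(113) = [113, 31, 97, 114, 18, 16, 42] for k=0..6.
π_112 has 4 disjoint cycles with lengths [100, 20, 4, 1] on {0,…,124}.
With 4 cycles on 125 points, sign = (−1)^{125−4} = -1.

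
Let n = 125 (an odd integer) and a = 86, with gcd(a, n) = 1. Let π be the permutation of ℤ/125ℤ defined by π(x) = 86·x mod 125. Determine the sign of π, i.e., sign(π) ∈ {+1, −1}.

Trace 106: π^k(106) = [106, 116, 101, 61, 121, 31, 41] for k=0..6.
The orbit structure of x ↦ 86x mod 125: 13 orbits of sizes [25, 25, 25, 25, 5, 5, 5, 5, 1, 1, 1, 1, 1].
With 13 cycles on 125 points, sign = (−1)^{125−13} = +1.
Check: (86/125) = +1 by Zolotarev.

+1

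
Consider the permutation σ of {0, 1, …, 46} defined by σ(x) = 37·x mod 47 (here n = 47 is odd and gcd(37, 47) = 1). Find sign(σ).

Start at x=21: 21 → 25 → 32 → 9 → 4 → 7 → 24 → … (one orbit).
The orbit structure of x ↦ 37x mod 47: 3 orbits of sizes [23, 23, 1].
sign(π) = (−1)^{n − #cycles} = (−1)^{47−3} = (−1)^44 = +1.
Via Zolotarev, sign(π_{37}) = (37|47) = +1.

+1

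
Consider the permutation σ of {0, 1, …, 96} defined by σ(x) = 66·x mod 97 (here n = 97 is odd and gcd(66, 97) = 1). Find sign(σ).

+1

Trace 86: π^k(86) = [86, 50, 2, 35, 79, 73, 65] for k=0..6.
Cycle lengths of π_66 on ℤ/97ℤ: [48, 48, 1]; 3 cycles in total.
sign(π) = (−1)^{n − #cycles} = (−1)^{97−3} = (−1)^94 = +1.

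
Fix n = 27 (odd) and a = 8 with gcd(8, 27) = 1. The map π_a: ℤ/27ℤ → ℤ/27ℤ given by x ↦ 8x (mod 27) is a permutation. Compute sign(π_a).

-1

Start at x=10: 10 → 26 → 19 → 17 → 1 → 8 → 10 (one orbit).
Decompose π into cycles: lengths [6, 6, 6, 2, 2, 2, 2, 1] (8 cycles, including the fixed point 0).
With 8 cycles on 27 points, sign = (−1)^{27−8} = -1.
Check: (8/27) = -1 by Zolotarev.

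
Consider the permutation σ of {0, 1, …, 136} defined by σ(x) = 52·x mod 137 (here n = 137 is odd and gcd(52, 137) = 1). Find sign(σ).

-1

Start at x=19: 19 → 29 → 1 → 52 → 101 → 46 → 63 → … (one orbit).
Decompose π into cycles: lengths [136, 1] (2 cycles, including the fixed point 0).
Σ(ℓ_i−1) = 137−2 = 135; sign = (−1)^135 = -1.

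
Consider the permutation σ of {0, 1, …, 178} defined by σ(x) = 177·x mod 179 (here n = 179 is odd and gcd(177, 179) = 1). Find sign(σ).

+1

Trace 173: π^k(173) = [173, 12, 155, 48, 83, 13, 153] for k=0..6.
Cycle lengths of π_177 on ℤ/179ℤ: [89, 89, 1]; 3 cycles in total.
Σ(ℓ_i−1) = 179−3 = 176; sign = (−1)^176 = +1.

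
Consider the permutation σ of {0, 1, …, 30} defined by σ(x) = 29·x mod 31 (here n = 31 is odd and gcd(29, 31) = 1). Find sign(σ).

Start at x=2: 2 → 27 → 8 → 15 → 1 → 29 → 4 → … (one orbit).
Cycle type of π: 10×3 + 1; total 4 cycles.
With 4 cycles on 31 points, sign = (−1)^{31−4} = -1.

-1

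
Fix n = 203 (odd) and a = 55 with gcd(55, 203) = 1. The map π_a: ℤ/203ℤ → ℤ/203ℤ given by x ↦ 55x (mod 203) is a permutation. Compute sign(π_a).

Trace 41: π^k(41) = [41, 22, 195, 169, 160, 71, 48] for k=0..6.
11 cycles of lengths [28, 28, 28, 28, 28, 28, 28, 2, 2, 2, 1].
n − c = 203 − 11 = 192; sign = (−1)^192 = +1.
Zolotarev: (55|203) = +1, matching the cycle-count sign.

+1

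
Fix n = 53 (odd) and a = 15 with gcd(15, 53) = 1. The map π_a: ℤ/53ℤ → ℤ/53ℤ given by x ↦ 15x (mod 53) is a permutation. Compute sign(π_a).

+1

Orbit of 13 under x↦15x: [13, 36, 10, 44, 24, 42, 47]… (length divides ord_53(15)).
The orbit structure of x ↦ 15x mod 53: 5 orbits of sizes [13, 13, 13, 13, 1].
5 cycles on 53: each ℓ→(−1)^(ℓ−1), product (−1)^48 = +1.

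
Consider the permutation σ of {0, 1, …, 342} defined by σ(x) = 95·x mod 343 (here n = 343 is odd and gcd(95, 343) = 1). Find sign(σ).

+1

Orbit of 228 under x↦95x: [228, 51, 43, 312, 142, 113, 102]… (length divides ord_343(95)).
7 cycles of lengths [147, 147, 21, 21, 3, 3, 1].
343 − 7 = 336 transpositions; sign(π) = (−1)^336 = +1.
(95|343)_J = +1 (Zolotarev's lemma cross-check).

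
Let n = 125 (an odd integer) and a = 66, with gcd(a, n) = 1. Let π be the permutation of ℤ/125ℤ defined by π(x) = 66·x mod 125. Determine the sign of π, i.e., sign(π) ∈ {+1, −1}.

Start at x=36: 36 → 1 → 66 → 106 → 121 → 111 → 76 → … (one orbit).
π_66 has 13 disjoint cycles with lengths [25, 25, 25, 25, 5, 5, 5, 5, 1, 1, 1, 1, 1] on {0,…,124}.
With 13 cycles on 125 points, sign = (−1)^{125−13} = +1.
Zolotarev: (66|125) = +1, matching the cycle-count sign.

+1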